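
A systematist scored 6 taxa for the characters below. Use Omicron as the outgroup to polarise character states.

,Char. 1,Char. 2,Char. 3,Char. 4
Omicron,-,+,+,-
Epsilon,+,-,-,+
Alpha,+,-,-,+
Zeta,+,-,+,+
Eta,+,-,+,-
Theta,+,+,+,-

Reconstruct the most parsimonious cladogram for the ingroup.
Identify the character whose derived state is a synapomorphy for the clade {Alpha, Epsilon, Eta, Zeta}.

Char. 2

Character polarity is set by the outgroup: the derived state is whichever differs from the outgroup's state, so for Char. 2, Char. 3 the derived state is '-', and for the remaining characters it is '+'.
All ingroup taxa share the derived state '+' for Char. 1; it defines the ingroup but does not resolve relationships within it.
Char. 2: derived state '-' in Alpha, Epsilon, Eta, and Zeta only — synapomorphy for {Alpha, Epsilon, Eta, Zeta}.
Only Alpha and Epsilon show the derived state '-' for Char. 3, supporting them as a clade.
Only Alpha, Epsilon, and Zeta show the derived state '+' for Char. 4, supporting them as a clade.
Most parsimonious ingroup topology: ((((Epsilon,Alpha),Zeta),Eta),Theta).
The clade {Alpha, Epsilon, Eta, Zeta} is supported by Char. 2: its derived state '-' occurs in exactly those taxa and in no other taxon (including the outgroup).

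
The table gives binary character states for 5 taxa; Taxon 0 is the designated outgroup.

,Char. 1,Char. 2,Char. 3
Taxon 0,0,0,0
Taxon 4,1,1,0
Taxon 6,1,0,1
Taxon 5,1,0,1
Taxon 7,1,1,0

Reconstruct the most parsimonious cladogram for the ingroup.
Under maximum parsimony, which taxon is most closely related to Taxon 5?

The outgroup has state '0' for every character, so '1' is the derived state throughout.
Char. 1 (derived state '1') is shared by all ingroup taxa — unites the whole ingroup.
Only Taxon 4 and Taxon 7 show the derived state '1' for Char. 2, supporting them as a clade.
Char. 3 (derived state '1') is shared by Taxon 5 and Taxon 6 — a synapomorphy uniting that clade.
Most parsimonious ingroup topology: ((Taxon 4,Taxon 7),(Taxon 6,Taxon 5)).
Taxon 5 and Taxon 6 form a cherry on this tree, so they are sister taxa.

Taxon 6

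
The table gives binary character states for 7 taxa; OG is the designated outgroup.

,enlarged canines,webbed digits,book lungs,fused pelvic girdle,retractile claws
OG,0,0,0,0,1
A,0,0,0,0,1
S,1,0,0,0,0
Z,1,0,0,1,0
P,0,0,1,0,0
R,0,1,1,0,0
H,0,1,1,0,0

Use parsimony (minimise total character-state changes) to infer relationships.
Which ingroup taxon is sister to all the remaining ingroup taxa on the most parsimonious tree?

Character polarity is set by the outgroup: the derived state is whichever differs from the outgroup's state, so for retractile claws the derived state is '0', and for the remaining characters it is '1'.
enlarged canines (derived state '1') is shared by S and Z — a synapomorphy uniting that clade.
Only H and R show the derived state '1' for webbed digits, supporting them as a clade.
book lungs: derived state '1' in H, P, and R only — synapomorphy for {H, P, R}.
fused pelvic girdle: derived state '1' in Z only — an autapomorphy, so it tells us nothing about relationships among taxa.
retractile claws: derived state '0' in H, P, R, S, and Z only — synapomorphy for {H, P, R, S, Z}.
Most parsimonious ingroup topology: (A,(((R,H),P),(Z,S))).
A is sister to the clade containing all other ingroup taxa, so it is the earliest-diverging (most basal) ingroup lineage.

A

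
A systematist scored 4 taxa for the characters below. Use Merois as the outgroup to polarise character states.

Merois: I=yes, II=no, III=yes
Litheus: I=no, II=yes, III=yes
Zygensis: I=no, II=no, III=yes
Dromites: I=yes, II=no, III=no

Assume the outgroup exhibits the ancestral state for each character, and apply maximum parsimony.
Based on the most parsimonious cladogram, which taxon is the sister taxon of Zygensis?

Litheus

Character polarity is set by the outgroup: the derived state is whichever differs from the outgroup's state, so for I, III the derived state is 'no', and for the remaining characters it is 'yes'.
I: derived state 'no' in Litheus and Zygensis only — synapomorphy for {Litheus, Zygensis}.
II: derived state 'yes' in Litheus only — an autapomorphy, so it tells us nothing about relationships among taxa.
III: derived state 'no' in Dromites only — an autapomorphy, so it tells us nothing about relationships among taxa.
Most parsimonious ingroup topology: ((Litheus,Zygensis),Dromites).
Zygensis and Litheus form a cherry on this tree, so they are sister taxa.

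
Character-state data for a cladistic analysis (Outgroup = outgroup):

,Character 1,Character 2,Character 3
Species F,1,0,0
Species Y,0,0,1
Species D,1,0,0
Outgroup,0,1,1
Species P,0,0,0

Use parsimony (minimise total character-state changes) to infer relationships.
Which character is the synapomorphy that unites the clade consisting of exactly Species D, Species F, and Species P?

Character 3

Character polarity is set by the outgroup: the derived state is whichever differs from the outgroup's state, so for Character 2, Character 3 the derived state is '0', and for the remaining characters it is '1'.
Character 1: derived state '1' in Species D and Species F only — synapomorphy for {Species D, Species F}.
Character 2 (derived state '0') is shared by all ingroup taxa — unites the whole ingroup.
Character 3: derived state '0' in Species D, Species F, and Species P only — synapomorphy for {Species D, Species F, Species P}.
Most parsimonious ingroup topology: (((Species F,Species D),Species P),Species Y).
The clade {Species D, Species F, Species P} is supported by Character 3: its derived state '0' occurs in exactly those taxa and in no other taxon (including the outgroup).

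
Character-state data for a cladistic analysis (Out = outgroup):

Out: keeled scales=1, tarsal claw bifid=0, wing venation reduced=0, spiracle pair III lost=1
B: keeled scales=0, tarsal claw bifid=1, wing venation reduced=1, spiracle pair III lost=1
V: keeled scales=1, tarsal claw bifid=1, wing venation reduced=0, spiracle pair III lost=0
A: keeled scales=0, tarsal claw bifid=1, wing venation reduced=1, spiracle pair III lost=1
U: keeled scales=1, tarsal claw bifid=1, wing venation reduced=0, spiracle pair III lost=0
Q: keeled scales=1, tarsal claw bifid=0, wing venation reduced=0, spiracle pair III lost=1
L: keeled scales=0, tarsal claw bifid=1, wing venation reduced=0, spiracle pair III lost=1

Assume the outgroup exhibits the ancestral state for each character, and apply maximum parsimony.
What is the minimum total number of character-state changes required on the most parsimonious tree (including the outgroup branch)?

Character polarity is set by the outgroup: the derived state is whichever differs from the outgroup's state, so for keeled scales, spiracle pair III lost the derived state is '0', and for the remaining characters it is '1'.
keeled scales: derived state '0' in A, B, and L only — synapomorphy for {A, B, L}.
Only A, B, L, U, and V show the derived state '1' for tarsal claw bifid, supporting them as a clade.
wing venation reduced: derived state '1' in A and B only — synapomorphy for {A, B}.
spiracle pair III lost (derived state '0') is shared by U and V — a synapomorphy uniting that clade.
Most parsimonious ingroup topology: ((((B,A),L),(V,U)),Q).
Changes per character on this tree: keeled scales: 1; tarsal claw bifid: 1; wing venation reduced: 1; spiracle pair III lost: 1.
Total = 4.

4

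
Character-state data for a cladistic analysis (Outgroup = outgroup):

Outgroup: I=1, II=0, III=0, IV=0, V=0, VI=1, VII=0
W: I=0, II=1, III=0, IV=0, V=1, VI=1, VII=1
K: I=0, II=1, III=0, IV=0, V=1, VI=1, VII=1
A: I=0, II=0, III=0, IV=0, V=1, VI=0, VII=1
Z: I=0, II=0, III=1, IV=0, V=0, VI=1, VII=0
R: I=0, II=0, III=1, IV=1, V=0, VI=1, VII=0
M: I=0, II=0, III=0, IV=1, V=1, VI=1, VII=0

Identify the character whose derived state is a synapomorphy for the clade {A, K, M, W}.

Character polarity is set by the outgroup: the derived state is whichever differs from the outgroup's state, so for I, VI the derived state is '0', and for the remaining characters it is '1'.
I (derived state '0') is shared by all ingroup taxa — unites the whole ingroup.
II: derived state '1' in K and W only — synapomorphy for {K, W}.
III (derived state '1') is shared by R and Z — a synapomorphy uniting that clade.
IV groups M and R, which is incompatible with the clades supported by the remaining characters; treating it as convergent (homoplasy) costs fewer steps than any alternative tree.
Only A, K, M, and W show the derived state '1' for V, supporting them as a clade.
VI (derived state '0') is unique to A (autapomorphy; uninformative for grouping).
VII: derived state '1' in A, K, and W only — synapomorphy for {A, K, W}.
Most parsimonious ingroup topology: ((((W,K),A),M),(Z,R)).
The clade {A, K, M, W} is supported by V: its derived state '1' occurs in exactly those taxa and in no other taxon (including the outgroup).

V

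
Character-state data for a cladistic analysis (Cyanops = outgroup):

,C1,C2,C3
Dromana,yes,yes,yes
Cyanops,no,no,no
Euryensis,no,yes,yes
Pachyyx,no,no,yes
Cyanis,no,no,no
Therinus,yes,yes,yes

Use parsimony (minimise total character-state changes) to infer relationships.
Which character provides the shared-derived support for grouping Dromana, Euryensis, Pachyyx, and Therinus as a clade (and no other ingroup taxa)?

C3

The outgroup has state 'no' for every character, so 'yes' is the derived state throughout.
Only Dromana and Therinus show the derived state 'yes' for C1, supporting them as a clade.
Only Dromana, Euryensis, and Therinus show the derived state 'yes' for C2, supporting them as a clade.
Only Dromana, Euryensis, Pachyyx, and Therinus show the derived state 'yes' for C3, supporting them as a clade.
Most parsimonious ingroup topology: ((((Therinus,Dromana),Euryensis),Pachyyx),Cyanis).
The clade {Dromana, Euryensis, Pachyyx, Therinus} is supported by C3: its derived state 'yes' occurs in exactly those taxa and in no other taxon (including the outgroup).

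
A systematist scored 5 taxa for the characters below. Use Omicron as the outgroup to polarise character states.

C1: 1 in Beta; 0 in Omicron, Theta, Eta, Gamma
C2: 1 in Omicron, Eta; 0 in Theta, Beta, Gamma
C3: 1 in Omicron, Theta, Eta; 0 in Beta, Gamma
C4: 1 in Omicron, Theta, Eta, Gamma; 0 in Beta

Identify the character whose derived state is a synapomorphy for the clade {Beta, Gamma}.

C3

Character polarity is set by the outgroup: the derived state is whichever differs from the outgroup's state, so for C2, C3, C4 the derived state is '0', and for the remaining characters it is '1'.
C1: derived state '1' in Beta only — an autapomorphy, so it tells us nothing about relationships among taxa.
C2: derived state '0' in Beta, Gamma, and Theta only — synapomorphy for {Beta, Gamma, Theta}.
Only Beta and Gamma show the derived state '0' for C3, supporting them as a clade.
C4 (derived state '0') is unique to Beta (autapomorphy; uninformative for grouping).
Most parsimonious ingroup topology: ((Theta,(Beta,Gamma)),Eta).
The clade {Beta, Gamma} is supported by C3: its derived state '0' occurs in exactly those taxa and in no other taxon (including the outgroup).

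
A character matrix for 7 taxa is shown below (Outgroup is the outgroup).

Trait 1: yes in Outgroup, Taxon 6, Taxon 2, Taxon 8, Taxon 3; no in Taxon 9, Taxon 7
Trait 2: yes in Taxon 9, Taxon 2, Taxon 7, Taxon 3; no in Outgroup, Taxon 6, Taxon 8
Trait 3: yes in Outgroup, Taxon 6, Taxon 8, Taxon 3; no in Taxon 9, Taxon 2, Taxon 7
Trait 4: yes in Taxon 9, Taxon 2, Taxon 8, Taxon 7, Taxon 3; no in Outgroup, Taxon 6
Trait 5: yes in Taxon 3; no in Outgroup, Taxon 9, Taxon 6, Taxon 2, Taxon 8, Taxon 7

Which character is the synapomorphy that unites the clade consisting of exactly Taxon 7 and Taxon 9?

Character polarity is set by the outgroup: the derived state is whichever differs from the outgroup's state, so for Trait 1, Trait 3 the derived state is 'no', and for the remaining characters it is 'yes'.
Trait 1: derived state 'no' in Taxon 7 and Taxon 9 only — synapomorphy for {Taxon 7, Taxon 9}.
Trait 2 (derived state 'yes') is shared by Taxon 2, Taxon 3, Taxon 7, and Taxon 9 — a synapomorphy uniting that clade.
Trait 3: derived state 'no' in Taxon 2, Taxon 7, and Taxon 9 only — synapomorphy for {Taxon 2, Taxon 7, Taxon 9}.
Trait 4 (derived state 'yes') is shared by Taxon 2, Taxon 3, Taxon 7, Taxon 8, and Taxon 9 — a synapomorphy uniting that clade.
Trait 5: derived state 'yes' in Taxon 3 only — an autapomorphy, so it tells us nothing about relationships among taxa.
Most parsimonious ingroup topology: (((((Taxon 9,Taxon 7),Taxon 2),Taxon 3),Taxon 8),Taxon 6).
The clade {Taxon 7, Taxon 9} is supported by Trait 1: its derived state 'no' occurs in exactly those taxa and in no other taxon (including the outgroup).

Trait 1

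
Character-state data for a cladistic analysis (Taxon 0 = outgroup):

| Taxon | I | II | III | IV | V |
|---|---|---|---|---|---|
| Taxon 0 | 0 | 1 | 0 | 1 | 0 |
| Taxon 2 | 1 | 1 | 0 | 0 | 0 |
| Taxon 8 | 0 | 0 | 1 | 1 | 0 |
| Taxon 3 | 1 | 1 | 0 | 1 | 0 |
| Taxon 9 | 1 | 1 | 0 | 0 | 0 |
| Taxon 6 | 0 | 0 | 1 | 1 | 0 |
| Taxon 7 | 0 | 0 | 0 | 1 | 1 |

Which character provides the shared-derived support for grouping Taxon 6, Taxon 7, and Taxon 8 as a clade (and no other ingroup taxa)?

Character polarity is set by the outgroup: the derived state is whichever differs from the outgroup's state, so for II, IV the derived state is '0', and for the remaining characters it is '1'.
I: derived state '1' in Taxon 2, Taxon 3, and Taxon 9 only — synapomorphy for {Taxon 2, Taxon 3, Taxon 9}.
II: derived state '0' in Taxon 6, Taxon 7, and Taxon 8 only — synapomorphy for {Taxon 6, Taxon 7, Taxon 8}.
Only Taxon 6 and Taxon 8 show the derived state '1' for III, supporting them as a clade.
Only Taxon 2 and Taxon 9 show the derived state '0' for IV, supporting them as a clade.
V (derived state '1') is unique to Taxon 7 (autapomorphy; uninformative for grouping).
Most parsimonious ingroup topology: (((Taxon 2,Taxon 9),Taxon 3),((Taxon 8,Taxon 6),Taxon 7)).
The clade {Taxon 6, Taxon 7, Taxon 8} is supported by II: its derived state '0' occurs in exactly those taxa and in no other taxon (including the outgroup).

II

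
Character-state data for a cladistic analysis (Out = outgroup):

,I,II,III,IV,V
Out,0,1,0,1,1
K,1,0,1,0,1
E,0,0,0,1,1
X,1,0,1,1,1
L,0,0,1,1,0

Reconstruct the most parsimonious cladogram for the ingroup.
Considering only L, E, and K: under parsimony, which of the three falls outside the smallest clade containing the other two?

Character polarity is set by the outgroup: the derived state is whichever differs from the outgroup's state, so for II, IV, V the derived state is '0', and for the remaining characters it is '1'.
I (derived state '1') is shared by K and X — a synapomorphy uniting that clade.
All ingroup taxa share the derived state '0' for II; it defines the ingroup but does not resolve relationships within it.
III: derived state '1' in K, L, and X only — synapomorphy for {K, L, X}.
IV (derived state '0') is unique to K (autapomorphy; uninformative for grouping).
V: derived state '0' in L only — an autapomorphy, so it tells us nothing about relationships among taxa.
Most parsimonious ingroup topology: (((K,X),L),E).
K and L share a more recent common ancestor with each other than either does with E, so E is the least closely related of the three.

E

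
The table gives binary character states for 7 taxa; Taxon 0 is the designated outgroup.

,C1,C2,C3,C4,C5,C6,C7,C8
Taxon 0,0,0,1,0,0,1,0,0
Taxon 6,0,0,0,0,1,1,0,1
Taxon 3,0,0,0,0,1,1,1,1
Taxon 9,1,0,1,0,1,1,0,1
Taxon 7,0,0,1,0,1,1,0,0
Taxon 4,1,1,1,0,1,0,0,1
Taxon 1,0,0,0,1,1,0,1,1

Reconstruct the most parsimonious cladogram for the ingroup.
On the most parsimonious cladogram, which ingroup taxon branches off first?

Character polarity is set by the outgroup: the derived state is whichever differs from the outgroup's state, so for C3, C6 the derived state is '0', and for the remaining characters it is '1'.
Only Taxon 4 and Taxon 9 show the derived state '1' for C1, supporting them as a clade.
C2 (derived state '1') is unique to Taxon 4 (autapomorphy; uninformative for grouping).
C3: derived state '0' in Taxon 1, Taxon 3, and Taxon 6 only — synapomorphy for {Taxon 1, Taxon 3, Taxon 6}.
C4 (derived state '1') is unique to Taxon 1 (autapomorphy; uninformative for grouping).
All ingroup taxa share the derived state '1' for C5; it defines the ingroup but does not resolve relationships within it.
C6 (state '0') occurs in Taxon 1 and Taxon 4 but conflicts with the nesting implied by the other characters — most parsimoniously interpreted as homoplasy.
C7 (derived state '1') is shared by Taxon 1 and Taxon 3 — a synapomorphy uniting that clade.
Only Taxon 1, Taxon 3, Taxon 4, Taxon 6, and Taxon 9 show the derived state '1' for C8, supporting them as a clade.
Most parsimonious ingroup topology: (((Taxon 6,(Taxon 3,Taxon 1)),(Taxon 9,Taxon 4)),Taxon 7).
Taxon 7 is sister to the clade containing all other ingroup taxa, so it is the earliest-diverging (most basal) ingroup lineage.

Taxon 7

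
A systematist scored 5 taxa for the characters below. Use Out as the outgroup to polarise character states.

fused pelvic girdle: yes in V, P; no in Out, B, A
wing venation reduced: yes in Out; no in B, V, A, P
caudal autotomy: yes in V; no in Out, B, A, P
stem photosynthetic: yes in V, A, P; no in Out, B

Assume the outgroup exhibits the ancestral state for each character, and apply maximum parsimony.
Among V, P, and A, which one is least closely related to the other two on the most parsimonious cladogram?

A

Character polarity is set by the outgroup: the derived state is whichever differs from the outgroup's state, so for wing venation reduced the derived state is 'no', and for the remaining characters it is 'yes'.
fused pelvic girdle: derived state 'yes' in P and V only — synapomorphy for {P, V}.
wing venation reduced (derived state 'no') is shared by all ingroup taxa — unites the whole ingroup.
caudal autotomy (derived state 'yes') is unique to V (autapomorphy; uninformative for grouping).
stem photosynthetic: derived state 'yes' in A, P, and V only — synapomorphy for {A, P, V}.
Most parsimonious ingroup topology: (B,((V,P),A)).
V and P share a more recent common ancestor with each other than either does with A, so A is the least closely related of the three.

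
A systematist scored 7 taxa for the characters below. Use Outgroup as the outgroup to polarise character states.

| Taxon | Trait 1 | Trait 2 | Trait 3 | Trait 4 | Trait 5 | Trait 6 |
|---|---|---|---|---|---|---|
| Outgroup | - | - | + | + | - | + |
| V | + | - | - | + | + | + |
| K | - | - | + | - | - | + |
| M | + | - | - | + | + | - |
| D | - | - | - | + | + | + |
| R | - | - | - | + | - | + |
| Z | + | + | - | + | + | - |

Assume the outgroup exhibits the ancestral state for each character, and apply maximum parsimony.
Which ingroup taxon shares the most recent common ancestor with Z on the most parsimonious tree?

M

Character polarity is set by the outgroup: the derived state is whichever differs from the outgroup's state, so for Trait 3, Trait 4, Trait 6 the derived state is '-', and for the remaining characters it is '+'.
Only M, V, and Z show the derived state '+' for Trait 1, supporting them as a clade.
Trait 2 (derived state '+') is unique to Z (autapomorphy; uninformative for grouping).
Trait 3: derived state '-' in D, M, R, V, and Z only — synapomorphy for {D, M, R, V, Z}.
Trait 4 (derived state '-') is unique to K (autapomorphy; uninformative for grouping).
Only D, M, V, and Z show the derived state '+' for Trait 5, supporting them as a clade.
Trait 6: derived state '-' in M and Z only — synapomorphy for {M, Z}.
Most parsimonious ingroup topology: ((((V,(M,Z)),D),R),K).
Z and M form a cherry on this tree, so they are sister taxa.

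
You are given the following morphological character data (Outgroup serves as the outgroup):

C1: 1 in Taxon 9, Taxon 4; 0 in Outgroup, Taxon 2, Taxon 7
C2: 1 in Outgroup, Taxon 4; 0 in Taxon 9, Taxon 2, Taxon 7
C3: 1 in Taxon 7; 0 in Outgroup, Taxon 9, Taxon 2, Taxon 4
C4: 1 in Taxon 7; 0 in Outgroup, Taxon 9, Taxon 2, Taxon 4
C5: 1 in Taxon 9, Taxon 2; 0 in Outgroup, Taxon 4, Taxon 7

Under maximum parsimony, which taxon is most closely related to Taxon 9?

Character polarity is set by the outgroup: the derived state is whichever differs from the outgroup's state, so for C2 the derived state is '0', and for the remaining characters it is '1'.
C1 (state '1') occurs in Taxon 4 and Taxon 9 but conflicts with the nesting implied by the other characters — most parsimoniously interpreted as homoplasy.
C2: derived state '0' in Taxon 2, Taxon 7, and Taxon 9 only — synapomorphy for {Taxon 2, Taxon 7, Taxon 9}.
C3 (derived state '1') is unique to Taxon 7 (autapomorphy; uninformative for grouping).
C4 (derived state '1') is unique to Taxon 7 (autapomorphy; uninformative for grouping).
Only Taxon 2 and Taxon 9 show the derived state '1' for C5, supporting them as a clade.
Most parsimonious ingroup topology: (((Taxon 9,Taxon 2),Taxon 7),Taxon 4).
Taxon 9 and Taxon 2 form a cherry on this tree, so they are sister taxa.

Taxon 2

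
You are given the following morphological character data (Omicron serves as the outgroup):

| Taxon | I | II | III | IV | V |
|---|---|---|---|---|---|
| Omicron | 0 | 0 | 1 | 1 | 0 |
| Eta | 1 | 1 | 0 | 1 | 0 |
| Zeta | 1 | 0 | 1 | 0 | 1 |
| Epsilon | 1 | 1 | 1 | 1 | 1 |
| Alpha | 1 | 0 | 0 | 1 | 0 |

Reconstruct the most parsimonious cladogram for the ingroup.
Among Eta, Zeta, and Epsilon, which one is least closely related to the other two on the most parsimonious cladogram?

Eta

Character polarity is set by the outgroup: the derived state is whichever differs from the outgroup's state, so for III, IV the derived state is '0', and for the remaining characters it is '1'.
I (derived state '1') is shared by all ingroup taxa — unites the whole ingroup.
II (state '1') occurs in Epsilon and Eta but conflicts with the nesting implied by the other characters — most parsimoniously interpreted as homoplasy.
Only Alpha and Eta show the derived state '0' for III, supporting them as a clade.
IV (derived state '0') is unique to Zeta (autapomorphy; uninformative for grouping).
V: derived state '1' in Epsilon and Zeta only — synapomorphy for {Epsilon, Zeta}.
Most parsimonious ingroup topology: ((Eta,Alpha),(Zeta,Epsilon)).
Zeta and Epsilon share a more recent common ancestor with each other than either does with Eta, so Eta is the least closely related of the three.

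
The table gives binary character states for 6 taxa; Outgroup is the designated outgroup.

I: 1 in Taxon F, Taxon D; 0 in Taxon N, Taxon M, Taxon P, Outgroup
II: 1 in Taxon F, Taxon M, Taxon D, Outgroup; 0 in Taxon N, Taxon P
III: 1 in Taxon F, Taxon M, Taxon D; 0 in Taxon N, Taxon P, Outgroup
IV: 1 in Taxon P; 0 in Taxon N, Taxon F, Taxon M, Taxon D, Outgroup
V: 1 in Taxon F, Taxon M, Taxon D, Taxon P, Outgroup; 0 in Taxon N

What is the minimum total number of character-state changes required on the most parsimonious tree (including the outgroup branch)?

5

Character polarity is set by the outgroup: the derived state is whichever differs from the outgroup's state, so for II, V the derived state is '0', and for the remaining characters it is '1'.
Only Taxon D and Taxon F show the derived state '1' for I, supporting them as a clade.
Only Taxon N and Taxon P show the derived state '0' for II, supporting them as a clade.
III: derived state '1' in Taxon D, Taxon F, and Taxon M only — synapomorphy for {Taxon D, Taxon F, Taxon M}.
IV: derived state '1' in Taxon P only — an autapomorphy, so it tells us nothing about relationships among taxa.
V: derived state '0' in Taxon N only — an autapomorphy, so it tells us nothing about relationships among taxa.
Most parsimonious ingroup topology: ((Taxon M,(Taxon D,Taxon F)),(Taxon P,Taxon N)).
Changes per character on this tree: I: 1; II: 1; III: 1; IV: 1; V: 1.
Total = 5.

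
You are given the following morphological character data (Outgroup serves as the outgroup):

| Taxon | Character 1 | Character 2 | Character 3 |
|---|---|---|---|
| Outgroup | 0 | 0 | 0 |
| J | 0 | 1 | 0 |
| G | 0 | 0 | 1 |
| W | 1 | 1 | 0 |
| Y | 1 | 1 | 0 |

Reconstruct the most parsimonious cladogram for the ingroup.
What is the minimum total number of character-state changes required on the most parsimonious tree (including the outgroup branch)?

3

The outgroup has state '0' for every character, so '1' is the derived state throughout.
Only W and Y show the derived state '1' for Character 1, supporting them as a clade.
Character 2 (derived state '1') is shared by J, W, and Y — a synapomorphy uniting that clade.
Character 3 (derived state '1') is unique to G (autapomorphy; uninformative for grouping).
Most parsimonious ingroup topology: ((J,(W,Y)),G).
Changes per character on this tree: Character 1: 1; Character 2: 1; Character 3: 1.
Total = 3.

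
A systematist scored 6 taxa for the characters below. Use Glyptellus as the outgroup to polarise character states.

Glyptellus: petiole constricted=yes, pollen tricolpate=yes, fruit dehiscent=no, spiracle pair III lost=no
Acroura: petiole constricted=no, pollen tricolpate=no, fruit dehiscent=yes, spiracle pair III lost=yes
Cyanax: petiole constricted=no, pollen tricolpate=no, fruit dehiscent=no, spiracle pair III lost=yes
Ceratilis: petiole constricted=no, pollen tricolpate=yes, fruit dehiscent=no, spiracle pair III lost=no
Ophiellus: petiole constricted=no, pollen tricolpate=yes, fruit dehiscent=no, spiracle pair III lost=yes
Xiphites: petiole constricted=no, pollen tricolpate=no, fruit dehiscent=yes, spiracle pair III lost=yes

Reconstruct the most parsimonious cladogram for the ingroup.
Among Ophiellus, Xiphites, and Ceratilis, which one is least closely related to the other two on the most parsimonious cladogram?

Character polarity is set by the outgroup: the derived state is whichever differs from the outgroup's state, so for petiole constricted, pollen tricolpate the derived state is 'no', and for the remaining characters it is 'yes'.
petiole constricted (derived state 'no') is shared by all ingroup taxa — unites the whole ingroup.
pollen tricolpate: derived state 'no' in Acroura, Cyanax, and Xiphites only — synapomorphy for {Acroura, Cyanax, Xiphites}.
Only Acroura and Xiphites show the derived state 'yes' for fruit dehiscent, supporting them as a clade.
spiracle pair III lost: derived state 'yes' in Acroura, Cyanax, Ophiellus, and Xiphites only — synapomorphy for {Acroura, Cyanax, Ophiellus, Xiphites}.
Most parsimonious ingroup topology: ((((Acroura,Xiphites),Cyanax),Ophiellus),Ceratilis).
Xiphites and Ophiellus share a more recent common ancestor with each other than either does with Ceratilis, so Ceratilis is the least closely related of the three.

Ceratilis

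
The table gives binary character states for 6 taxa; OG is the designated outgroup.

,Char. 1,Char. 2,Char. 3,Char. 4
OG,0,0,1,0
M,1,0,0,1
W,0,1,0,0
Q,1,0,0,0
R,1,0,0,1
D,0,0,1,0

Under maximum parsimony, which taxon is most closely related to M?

Character polarity is set by the outgroup: the derived state is whichever differs from the outgroup's state, so for Char. 3 the derived state is '0', and for the remaining characters it is '1'.
Char. 1: derived state '1' in M, Q, and R only — synapomorphy for {M, Q, R}.
Char. 2 (derived state '1') is unique to W (autapomorphy; uninformative for grouping).
Char. 3: derived state '0' in M, Q, R, and W only — synapomorphy for {M, Q, R, W}.
Only M and R show the derived state '1' for Char. 4, supporting them as a clade.
Most parsimonious ingroup topology: ((((M,R),Q),W),D).
M and R form a cherry on this tree, so they are sister taxa.

R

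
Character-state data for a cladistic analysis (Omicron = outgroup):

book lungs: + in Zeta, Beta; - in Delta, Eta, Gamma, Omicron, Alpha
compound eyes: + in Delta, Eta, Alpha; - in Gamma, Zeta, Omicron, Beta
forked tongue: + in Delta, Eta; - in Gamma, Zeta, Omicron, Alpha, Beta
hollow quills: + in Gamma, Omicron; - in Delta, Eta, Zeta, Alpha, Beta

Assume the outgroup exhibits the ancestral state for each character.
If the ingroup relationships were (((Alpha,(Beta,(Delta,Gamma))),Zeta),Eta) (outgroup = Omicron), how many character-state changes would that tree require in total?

Map each character onto (((Alpha,(Beta,(Delta,Gamma))),Zeta),Eta) (rooted by Omicron) and count the minimum state changes it requires (Fitch parsimony):
book lungs: 2; compound eyes: 3; forked tongue: 2; hollow quills: 2.
Total tree length = 9.

9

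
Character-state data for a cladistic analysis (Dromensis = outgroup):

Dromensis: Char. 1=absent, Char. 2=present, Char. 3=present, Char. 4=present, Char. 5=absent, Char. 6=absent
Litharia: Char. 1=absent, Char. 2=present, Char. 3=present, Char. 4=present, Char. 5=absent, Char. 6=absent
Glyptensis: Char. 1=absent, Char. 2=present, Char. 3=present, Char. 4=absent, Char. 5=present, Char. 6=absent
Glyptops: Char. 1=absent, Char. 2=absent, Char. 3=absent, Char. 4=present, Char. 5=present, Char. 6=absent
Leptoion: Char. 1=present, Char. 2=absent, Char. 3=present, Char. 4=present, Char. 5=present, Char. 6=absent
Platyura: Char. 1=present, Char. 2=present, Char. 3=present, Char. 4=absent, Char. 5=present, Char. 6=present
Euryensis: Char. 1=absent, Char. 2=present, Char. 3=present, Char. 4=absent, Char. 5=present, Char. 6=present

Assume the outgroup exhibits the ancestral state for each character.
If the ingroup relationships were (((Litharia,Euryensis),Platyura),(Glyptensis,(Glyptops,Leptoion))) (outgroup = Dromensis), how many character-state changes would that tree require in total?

11

Map each character onto (((Litharia,Euryensis),Platyura),(Glyptensis,(Glyptops,Leptoion))) (rooted by Dromensis) and count the minimum state changes it requires (Fitch parsimony):
Char. 1: 2; Char. 2: 1; Char. 3: 1; Char. 4: 3; Char. 5: 2; Char. 6: 2.
Total tree length = 11.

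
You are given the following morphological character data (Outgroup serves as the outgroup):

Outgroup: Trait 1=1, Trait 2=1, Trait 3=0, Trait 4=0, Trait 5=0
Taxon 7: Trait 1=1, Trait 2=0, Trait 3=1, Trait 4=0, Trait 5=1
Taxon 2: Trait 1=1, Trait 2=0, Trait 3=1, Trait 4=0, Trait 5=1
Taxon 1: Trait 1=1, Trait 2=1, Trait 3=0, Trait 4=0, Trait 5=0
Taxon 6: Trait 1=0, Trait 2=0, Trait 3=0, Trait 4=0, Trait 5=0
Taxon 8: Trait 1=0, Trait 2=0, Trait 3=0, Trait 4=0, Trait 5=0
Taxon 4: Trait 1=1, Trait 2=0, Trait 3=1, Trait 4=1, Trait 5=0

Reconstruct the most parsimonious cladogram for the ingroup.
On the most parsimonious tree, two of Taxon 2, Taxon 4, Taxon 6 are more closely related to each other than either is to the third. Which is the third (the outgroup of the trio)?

Character polarity is set by the outgroup: the derived state is whichever differs from the outgroup's state, so for Trait 1, Trait 2 the derived state is '0', and for the remaining characters it is '1'.
Trait 1: derived state '0' in Taxon 6 and Taxon 8 only — synapomorphy for {Taxon 6, Taxon 8}.
Only Taxon 2, Taxon 4, Taxon 6, Taxon 7, and Taxon 8 show the derived state '0' for Trait 2, supporting them as a clade.
Only Taxon 2, Taxon 4, and Taxon 7 show the derived state '1' for Trait 3, supporting them as a clade.
Trait 4: derived state '1' in Taxon 4 only — an autapomorphy, so it tells us nothing about relationships among taxa.
Trait 5 (derived state '1') is shared by Taxon 2 and Taxon 7 — a synapomorphy uniting that clade.
Most parsimonious ingroup topology: ((((Taxon 7,Taxon 2),Taxon 4),(Taxon 6,Taxon 8)),Taxon 1).
Taxon 2 and Taxon 4 share a more recent common ancestor with each other than either does with Taxon 6, so Taxon 6 is the least closely related of the three.

Taxon 6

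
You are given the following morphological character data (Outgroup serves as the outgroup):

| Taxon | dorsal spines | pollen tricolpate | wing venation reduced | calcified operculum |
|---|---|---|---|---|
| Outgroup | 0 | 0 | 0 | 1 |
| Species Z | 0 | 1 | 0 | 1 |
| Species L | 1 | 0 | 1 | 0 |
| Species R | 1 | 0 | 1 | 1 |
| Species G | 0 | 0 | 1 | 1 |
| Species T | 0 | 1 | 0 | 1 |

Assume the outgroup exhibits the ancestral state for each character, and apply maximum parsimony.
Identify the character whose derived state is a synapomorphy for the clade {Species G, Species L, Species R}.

wing venation reduced

Character polarity is set by the outgroup: the derived state is whichever differs from the outgroup's state, so for calcified operculum the derived state is '0', and for the remaining characters it is '1'.
Only Species L and Species R show the derived state '1' for dorsal spines, supporting them as a clade.
Only Species T and Species Z show the derived state '1' for pollen tricolpate, supporting them as a clade.
wing venation reduced (derived state '1') is shared by Species G, Species L, and Species R — a synapomorphy uniting that clade.
calcified operculum (derived state '0') is unique to Species L (autapomorphy; uninformative for grouping).
Most parsimonious ingroup topology: ((Species Z,Species T),((Species L,Species R),Species G)).
The clade {Species G, Species L, Species R} is supported by wing venation reduced: its derived state '1' occurs in exactly those taxa and in no other taxon (including the outgroup).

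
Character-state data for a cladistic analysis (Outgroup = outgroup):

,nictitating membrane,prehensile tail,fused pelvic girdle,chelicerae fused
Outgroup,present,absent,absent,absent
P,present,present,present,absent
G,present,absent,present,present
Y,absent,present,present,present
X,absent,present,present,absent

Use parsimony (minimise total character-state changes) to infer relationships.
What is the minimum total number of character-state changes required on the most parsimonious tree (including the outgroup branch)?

Character polarity is set by the outgroup: the derived state is whichever differs from the outgroup's state, so for nictitating membrane the derived state is 'absent', and for the remaining characters it is 'present'.
nictitating membrane: derived state 'absent' in X and Y only — synapomorphy for {X, Y}.
prehensile tail (derived state 'present') is shared by P, X, and Y — a synapomorphy uniting that clade.
All ingroup taxa share the derived state 'present' for fused pelvic girdle; it defines the ingroup but does not resolve relationships within it.
chelicerae fused groups G and Y, which is incompatible with the clades supported by the remaining characters; treating it as convergent (homoplasy) costs fewer steps than any alternative tree.
Most parsimonious ingroup topology: ((P,(Y,X)),G).
Changes per character on this tree: nictitating membrane: 1; prehensile tail: 1; fused pelvic girdle: 1; chelicerae fused: 2.
Total = 5.

5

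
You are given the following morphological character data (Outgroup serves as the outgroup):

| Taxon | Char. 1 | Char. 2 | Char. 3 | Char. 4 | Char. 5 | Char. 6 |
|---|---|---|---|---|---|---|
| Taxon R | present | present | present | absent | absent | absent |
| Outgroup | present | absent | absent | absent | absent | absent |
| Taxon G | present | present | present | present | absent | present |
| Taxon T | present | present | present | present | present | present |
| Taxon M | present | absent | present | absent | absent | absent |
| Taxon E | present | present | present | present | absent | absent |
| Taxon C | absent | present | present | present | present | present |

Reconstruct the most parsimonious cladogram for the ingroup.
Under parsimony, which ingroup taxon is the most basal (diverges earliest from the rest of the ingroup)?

Taxon M

Character polarity is set by the outgroup: the derived state is whichever differs from the outgroup's state, so for Char. 1 the derived state is 'absent', and for the remaining characters it is 'present'.
Char. 1: derived state 'absent' in Taxon C only — an autapomorphy, so it tells us nothing about relationships among taxa.
Char. 2: derived state 'present' in Taxon C, Taxon E, Taxon G, Taxon R, and Taxon T only — synapomorphy for {Taxon C, Taxon E, Taxon G, Taxon R, Taxon T}.
Char. 3 (derived state 'present') is shared by all ingroup taxa — unites the whole ingroup.
Only Taxon C, Taxon E, Taxon G, and Taxon T show the derived state 'present' for Char. 4, supporting them as a clade.
Only Taxon C and Taxon T show the derived state 'present' for Char. 5, supporting them as a clade.
Only Taxon C, Taxon G, and Taxon T show the derived state 'present' for Char. 6, supporting them as a clade.
Most parsimonious ingroup topology: (((((Taxon C,Taxon T),Taxon G),Taxon E),Taxon R),Taxon M).
Taxon M is sister to the clade containing all other ingroup taxa, so it is the earliest-diverging (most basal) ingroup lineage.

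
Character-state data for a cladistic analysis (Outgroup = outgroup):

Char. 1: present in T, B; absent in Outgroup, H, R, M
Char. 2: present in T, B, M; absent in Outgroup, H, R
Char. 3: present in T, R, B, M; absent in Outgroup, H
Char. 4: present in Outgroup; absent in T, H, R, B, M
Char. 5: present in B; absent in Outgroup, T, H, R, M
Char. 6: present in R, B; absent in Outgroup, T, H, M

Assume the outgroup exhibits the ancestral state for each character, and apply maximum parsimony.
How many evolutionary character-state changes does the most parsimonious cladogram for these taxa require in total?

7

Character polarity is set by the outgroup: the derived state is whichever differs from the outgroup's state, so for Char. 4 the derived state is 'absent', and for the remaining characters it is 'present'.
Char. 1 (derived state 'present') is shared by B and T — a synapomorphy uniting that clade.
Char. 2: derived state 'present' in B, M, and T only — synapomorphy for {B, M, T}.
Char. 3 (derived state 'present') is shared by B, M, R, and T — a synapomorphy uniting that clade.
Char. 4 (derived state 'absent') is shared by all ingroup taxa — unites the whole ingroup.
Char. 5 (derived state 'present') is unique to B (autapomorphy; uninformative for grouping).
Char. 6 (state 'present') occurs in B and R but conflicts with the nesting implied by the other characters — most parsimoniously interpreted as homoplasy.
Most parsimonious ingroup topology: ((((T,B),M),R),H).
Changes per character on this tree: Char. 1: 1; Char. 2: 1; Char. 3: 1; Char. 4: 1; Char. 5: 1; Char. 6: 2.
Total = 7.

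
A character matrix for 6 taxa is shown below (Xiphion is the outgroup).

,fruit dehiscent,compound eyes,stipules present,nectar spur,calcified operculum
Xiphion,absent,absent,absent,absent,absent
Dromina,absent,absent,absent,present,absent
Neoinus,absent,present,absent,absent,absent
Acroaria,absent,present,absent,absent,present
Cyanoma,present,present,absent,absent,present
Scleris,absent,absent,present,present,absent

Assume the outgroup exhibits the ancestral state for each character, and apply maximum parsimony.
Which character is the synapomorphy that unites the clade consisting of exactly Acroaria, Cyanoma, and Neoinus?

compound eyes

The outgroup has state 'absent' for every character, so 'present' is the derived state throughout.
fruit dehiscent: derived state 'present' in Cyanoma only — an autapomorphy, so it tells us nothing about relationships among taxa.
Only Acroaria, Cyanoma, and Neoinus show the derived state 'present' for compound eyes, supporting them as a clade.
stipules present (derived state 'present') is unique to Scleris (autapomorphy; uninformative for grouping).
nectar spur: derived state 'present' in Dromina and Scleris only — synapomorphy for {Dromina, Scleris}.
calcified operculum: derived state 'present' in Acroaria and Cyanoma only — synapomorphy for {Acroaria, Cyanoma}.
Most parsimonious ingroup topology: ((Dromina,Scleris),(Neoinus,(Acroaria,Cyanoma))).
The clade {Acroaria, Cyanoma, Neoinus} is supported by compound eyes: its derived state 'present' occurs in exactly those taxa and in no other taxon (including the outgroup).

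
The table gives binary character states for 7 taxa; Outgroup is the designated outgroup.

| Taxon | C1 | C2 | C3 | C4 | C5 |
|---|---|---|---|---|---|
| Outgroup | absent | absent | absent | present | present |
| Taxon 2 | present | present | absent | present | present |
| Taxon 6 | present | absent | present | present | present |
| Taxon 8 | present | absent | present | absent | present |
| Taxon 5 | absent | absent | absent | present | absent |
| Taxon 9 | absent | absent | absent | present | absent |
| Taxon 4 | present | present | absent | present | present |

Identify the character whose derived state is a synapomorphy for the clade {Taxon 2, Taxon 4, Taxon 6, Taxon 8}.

C1

Character polarity is set by the outgroup: the derived state is whichever differs from the outgroup's state, so for C4, C5 the derived state is 'absent', and for the remaining characters it is 'present'.
C1: derived state 'present' in Taxon 2, Taxon 4, Taxon 6, and Taxon 8 only — synapomorphy for {Taxon 2, Taxon 4, Taxon 6, Taxon 8}.
C2 (derived state 'present') is shared by Taxon 2 and Taxon 4 — a synapomorphy uniting that clade.
C3 (derived state 'present') is shared by Taxon 6 and Taxon 8 — a synapomorphy uniting that clade.
C4: derived state 'absent' in Taxon 8 only — an autapomorphy, so it tells us nothing about relationships among taxa.
Only Taxon 5 and Taxon 9 show the derived state 'absent' for C5, supporting them as a clade.
Most parsimonious ingroup topology: (((Taxon 2,Taxon 4),(Taxon 6,Taxon 8)),(Taxon 5,Taxon 9)).
The clade {Taxon 2, Taxon 4, Taxon 6, Taxon 8} is supported by C1: its derived state 'present' occurs in exactly those taxa and in no other taxon (including the outgroup).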